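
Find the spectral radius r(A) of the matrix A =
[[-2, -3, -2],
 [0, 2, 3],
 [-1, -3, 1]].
r(A) ≈ 2.9554

The eigenvalues of A are the roots of its characteristic polynomial. With M = A (coefficients from the trace, the sum of principal 2x2 minors, and det A):
  p(λ) = det(λ I - M) = λ^3 - λ^2 + 3λ + 17.
No integer candidate from the rational root theorem (±divisors of 17) is a root, so the roots are irrational. The cubic discriminant is Δ = -8752 < 0, so there is one real root and a complex-conjugate pair. p(-2) = -1 and p(-1) = 12 have opposite signs, so a root lies in (-2, -1); Newton's method refines it to λ ≈ -1.9463. Dividing out (λ - (-1.9463)) leaves approximately λ^2 - 2.9463λ + 8.7345. For λ^2 - 2.9463λ + 8.7345 the discriminant is -26.2571. It is negative, so the remaining roots are the complex-conjugate pair λ ≈ 1.4732 ± 2.5621i. Their product equals the constant term, so |λ|^2 ≈ 8.7345 and |λ| ≈ 2.9554.
Thus the eigenvalues (to 4 decimals) are -1.9463 (modulus 1.9463); 1.4732 ± 2.5621i (modulus 2.9554). The spectral radius is the largest modulus: r(A) ≈ 2.9554. (Cross-check: r(A) ≤ ||A||_2 ≈ 5.5775; equality holds whenever A is normal, though it can also hold for some non-normal A.)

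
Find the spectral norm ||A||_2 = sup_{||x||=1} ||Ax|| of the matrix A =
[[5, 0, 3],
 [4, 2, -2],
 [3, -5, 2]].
||A||_2 ≈ 7.6855 (= sqrt(largest eigenvalue of A^T A))

||A||_2 = sigma_max(A) = sqrt(lambda_max(A^T A)). Form the symmetric matrix M = A^T A =
[[50, -7, 13],
 [-7, 29, -14],
 [13, -14, 17]].
Its characteristic polynomial (trace, sum of principal 2x2 minors, determinant of M give the coefficients) is
  p(λ) = det(λ I - M) = λ^3 - 96λ^2 + 2379λ - 11664.
No integer candidate from the rational root theorem (±divisors of 11664) is a root, so the roots are irrational. The cubic discriminant is Δ = 1300222260 > 0, so there are three distinct real roots. p(6) = -630 and p(7) = 628 have opposite signs, so a root lies in (6, 7); Newton's method refines it to λ ≈ 6.4856. p(30) = 306 and p(31) = -380 have opposite signs, so a root lies in (30, 31); Newton's method refines it to λ ≈ 30.4477. p(59) = -100 and p(60) = 1476 have opposite signs, so a root lies in (59, 60); Newton's method refines it to λ ≈ 59.0667. Check (Vieta): the three roots sum to 96, matching tr M = 96.
So the eigenvalues of A^T A are ≈ 6.4856, 30.4477, 59.0667 (all ≥ 0, as they must be for A^T A). The largest is λ_max ≈ 59.0667, hence ||A||_2 = sqrt(λ_max) ≈ 7.6855.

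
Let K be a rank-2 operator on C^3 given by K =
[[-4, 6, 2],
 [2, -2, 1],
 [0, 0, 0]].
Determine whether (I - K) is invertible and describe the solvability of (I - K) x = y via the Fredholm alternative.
(I - K) is invertible (det(I - K) = 3 ≠ 0), so for every y in C^3 the equation (I - K) x = y has a unique solution.

K has rank 2 and factors as K = U V^T = u1 v1^T + u2 v2^T with u1 = (0, 1, 0), v1 = (2, -2, 1), u2 = (-2, 0, 0), v2 = (2, -3, -1) (multiplying out reproduces the displayed K). The nonzero eigenvalues of U V^T coincide with those of the 2 x 2 matrix G = V^T U = [[v1·u1, v1·u2], [v2·u1, v2·u2]] = [[-2, -4], [-3, -4]], and by the Sylvester determinant identity det(I_3 - U V^T) = det(I_2 - V^T U) = det([[3, 4], [3, 5]]) = (3)(5) - (4)(3) = 3. (Direct check: I - K =
[[5, -6, -2],
 [-2, 3, -1],
 [0, 0, 1]]
has determinant 3.) The finite-dimensional Fredholm alternative says: either (I - K) is invertible, or ker(I - K) ≠ {0} and then range(I - K) = ker((I - K)^*)^⊥, with dim ker(I - K) = dim ker((I - K)^*). Since det(I - K) ≠ 0, 1 is not an eigenvalue of K and ker(I - K) = {0}, so we are in the first case: for every y there is a unique x = (I - K)^(-1) y. (Explicitly, by the Woodbury identity, (I - U V^T)^(-1) = I + U (I_2 - G)^(-1) V^T.)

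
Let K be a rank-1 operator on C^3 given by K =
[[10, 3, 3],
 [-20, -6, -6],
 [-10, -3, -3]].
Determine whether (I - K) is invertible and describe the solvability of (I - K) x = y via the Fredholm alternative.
(I - K) is singular (det(I - K) = 0, i.e. 1 ∈ sigma(K)). (I - K) x = y is solvable iff y ⊥ ker((I - K)^*) = span{(10, 3, 3)}, i.e. iff 10y_1 + 3y_2 + 3y_3 = 0. When solvable, the solutions are x = y + c·(1, -2, -1), c arbitrary (ker(I - K) = span{(1, -2, -1)}, dimension 1).

K has rank 1, so it is an outer product K = u v^T: every row of K is a multiple of one row vector. Reading off the entries, u = (1, -2, -1) and v = (10, 3, 3) (row i of K equals u_i·v^T). A rank-one matrix u v^T satisfies K u = u (v·u) and kills the (2)-dimensional subspace v^⊥, so its characteristic polynomial is lambda^2 (lambda - v·u) with v·u = tr K = 1. Hence the eigenvalues of I - K are 1 (multiplicity 2) and 1 - (1) = 0, so det(I - K) = 0. (Direct check: I - K =
[[-9, -3, -3],
 [20, 7, 6],
 [10, 3, 4]]
has determinant 0.) So 1 is an eigenvalue of K and (I - K) is not invertible. The finite-dimensional Fredholm alternative says: either (I - K) is invertible, or ker(I - K) ≠ {0} and then range(I - K) = ker((I - K)^*)^⊥, with dim ker(I - K) = dim ker((I - K)^*). We are in the second case, so we need both kernels. Kernel of I - K: (I - K) u = u - u (v·u) = u - u = 0, so ker(I - K) = span{u} = span{(1, -2, -1)} (it is exactly 1-dimensional because rank(I - K) = 2). Kernel of the adjoint: K is real, so (I - K)^* = I - K^T = I - v u^T, and (I - v u^T) v = v - v (u·v) = 0; hence ker((I - K)^*) = span{v} = span{(10, 3, 3)}. Therefore (I - K) x = y is solvable iff <y, v> = 0, i.e. iff 10y_1 + 3y_2 + 3y_3 = 0. When this holds, K y = u (v·y) = 0, so (I - K) y = y and x = y is a particular solution; the full solution set is the line x = y + c·u = y + c·(1, -2, -1), c ∈ C.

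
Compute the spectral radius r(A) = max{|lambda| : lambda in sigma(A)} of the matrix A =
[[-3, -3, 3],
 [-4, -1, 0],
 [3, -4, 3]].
r(A) = sqrt(120)/2 ≈ 5.4772

The eigenvalues of A are the roots of its characteristic polynomial. With M = A (coefficients from the trace, the sum of principal 2x2 minors, and det A):
  p(λ) = det(λ I - M) = λ^3 + λ^2 - 30λ - 30.
By the rational root theorem any rational root is an integer divisor of 30. Testing λ = -1: p(-1) = -1 + 1 + 30 - 30 = 0, so λ = -1 is a root. Dividing out (λ + 1) leaves p(λ) = (λ + 1)(λ^2 - 30). For λ^2 - 30 the discriminant is 120. It is nonnegative but not a perfect square, so the roots are real and irrational: λ = ± sqrt(120)/2 ≈ 5.4772, -5.4772.
Thus the eigenvalues (to 4 decimals) are 5.4772 (modulus 5.4772); -5.4772 (modulus 5.4772); -1 (modulus 1). The spectral radius is the largest modulus: r(A) = sqrt(120)/2 ≈ 5.4772. (Cross-check: r(A) ≤ ||A||_2 ≈ 6.5909; equality holds whenever A is normal, though it can also hold for some non-normal A.)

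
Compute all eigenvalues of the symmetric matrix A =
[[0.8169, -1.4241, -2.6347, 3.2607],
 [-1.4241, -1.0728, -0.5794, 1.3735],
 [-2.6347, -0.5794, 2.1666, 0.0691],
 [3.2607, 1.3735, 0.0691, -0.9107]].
sigma(A) ≈ {-5, 0, 1, 5}

A is real symmetric, so its spectrum consists of real eigenvalues. Expanding the characteristic polynomial of the displayed matrix gives
  det(λ I - A) = p(λ) = λ^4 + (-1)λ^3 + (-25)λ^2 + (25)λ + (0).
Solving p(λ) = 0 yields eigenvalues ≈ -5, 0, 1, 5. (A is shown rounded to 4 decimals, so these recover the underlying integer eigenvalues to within that precision.)
Verification: the trace of A = 1 equals the sum of eigenvalues 1, and det(A) ≈ -0.0000 matches the eigenvalue product 0.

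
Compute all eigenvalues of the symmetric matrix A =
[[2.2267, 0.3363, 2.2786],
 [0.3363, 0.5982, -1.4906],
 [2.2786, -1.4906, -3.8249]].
sigma(A) ≈ {-5, 1, 3}

A is real symmetric, so its spectrum consists of real eigenvalues. Expanding the characteristic polynomial of the displayed matrix gives
  det(λ I - A) = p(λ) = λ^3 + (1)λ^2 + (-17)λ + (15).
Solving p(λ) = 0 yields eigenvalues ≈ -5, 1, 3. (A is shown rounded to 4 decimals, so these recover the underlying integer eigenvalues to within that precision.)
Verification: the trace of A = -1 equals the sum of eigenvalues -1, and det(A) ≈ -15.0000 matches the eigenvalue product -15.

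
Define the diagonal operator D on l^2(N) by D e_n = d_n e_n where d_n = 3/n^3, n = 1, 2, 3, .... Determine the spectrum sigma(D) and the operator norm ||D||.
sigma(D) = {3/n^3 : n ≥ 1} ∪ {0}; ||D|| = 3

A bounded diagonal operator on l^2 with diagonal entries d_n has spectrum equal to the closure of {d_n : n ≥ 1}: every d_n is an eigenvalue (with eigenvector e_n), so {d_n} ⊂ sigma(D); the spectrum is closed, so its closure is too; and for lambda not in the closure, (D - lambda I) has bounded inverse (the diagonal entries 1/(d_n - lambda) are bounded). For our sequence d_n = 3/n^3, n = 1, 2, 3, ...:
  - {d_n} = {3/n^3 : n ≥ 1}; the only limit point is 0
  - closure = {3/n^3 : n ≥ 1} ∪ {0}
For the norm: a diagonal operator has ||D|| = sup_n |d_n|. Here d_n = 3/n^3 is positive and decreasing, so sup_n |d_n| = d_1 = 3. So ||D|| = 3.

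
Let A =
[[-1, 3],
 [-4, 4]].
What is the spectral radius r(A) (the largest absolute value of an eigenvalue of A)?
r(A) = sqrt(8) ≈ 2.8284

The eigenvalues of A are the roots of its characteristic polynomial. With M = A (coefficients from the trace and determinant):
  p(λ) = det(λ I - M) = λ^2 - 3λ + 8.
For λ^2 - 3λ + 8 the discriminant is -23. It is negative, so the roots are the complex-conjugate pair λ = 3/2 ± (sqrt(23)/2) i ≈ 1.5 ± 2.3979i. For a conjugate pair the product of the roots equals the constant term, so |λ|^2 = 8 and |λ| = sqrt(8) ≈ 2.8284.
Thus the eigenvalues (to 4 decimals) are 1.5 ± 2.3979i (modulus 2.8284). The spectral radius is the largest modulus: r(A) = sqrt(8) ≈ 2.8284. (Cross-check: r(A) ≤ ||A||_2 ≈ 6.3574; equality holds whenever A is normal, though it can also hold for some non-normal A.)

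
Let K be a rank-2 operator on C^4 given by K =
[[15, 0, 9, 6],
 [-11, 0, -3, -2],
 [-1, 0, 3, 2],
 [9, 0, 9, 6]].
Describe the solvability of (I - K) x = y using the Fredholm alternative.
(I - K) is invertible (det(I - K) = 67 ≠ 0), so for every y in C^4 the equation (I - K) x = y has a unique solution.

K has rank 2 and factors as K = U V^T = u1 v1^T + u2 v2^T with u1 = (3, -1, 1, 3), v1 = (2, 0, 3, 2), u2 = (-3, 3, 1, -1), v2 = (-3, 0, 0, 0) (multiplying out reproduces the displayed K). The nonzero eigenvalues of U V^T coincide with those of the 2 x 2 matrix G = V^T U = [[v1·u1, v1·u2], [v2·u1, v2·u2]] = [[15, -5], [-9, 9]], and by the Sylvester determinant identity det(I_4 - U V^T) = det(I_2 - V^T U) = det([[-14, 5], [9, -8]]) = (-14)(-8) - (5)(9) = 67. (Direct check: I - K =
[[-14, 0, -9, -6],
 [11, 1, 3, 2],
 [1, 0, -2, -2],
 [-9, 0, -9, -5]]
has determinant 67.) The finite-dimensional Fredholm alternative says: either (I - K) is invertible, or ker(I - K) ≠ {0} and then range(I - K) = ker((I - K)^*)^⊥, with dim ker(I - K) = dim ker((I - K)^*). Since det(I - K) ≠ 0, 1 is not an eigenvalue of K and ker(I - K) = {0}, so we are in the first case: for every y there is a unique x = (I - K)^(-1) y. (Explicitly, by the Woodbury identity, (I - U V^T)^(-1) = I + U (I_2 - G)^(-1) V^T.)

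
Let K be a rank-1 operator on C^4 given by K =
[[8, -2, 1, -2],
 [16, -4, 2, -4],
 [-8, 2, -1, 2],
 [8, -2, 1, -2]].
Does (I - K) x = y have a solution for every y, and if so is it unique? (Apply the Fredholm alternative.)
(I - K) is singular (det(I - K) = 0, i.e. 1 ∈ sigma(K)). (I - K) x = y is solvable iff y ⊥ ker((I - K)^*) = span{(8, -2, 1, -2)}, i.e. iff 8y_1 - 2y_2 + y_3 - 2y_4 = 0. When solvable, the solutions are x = y + c·(1, 2, -1, 1), c arbitrary (ker(I - K) = span{(1, 2, -1, 1)}, dimension 1).

K has rank 1, so it is an outer product K = u v^T: every row of K is a multiple of one row vector. Reading off the entries, u = (1, 2, -1, 1) and v = (8, -2, 1, -2) (row i of K equals u_i·v^T). A rank-one matrix u v^T satisfies K u = u (v·u) and kills the (3)-dimensional subspace v^⊥, so its characteristic polynomial is lambda^3 (lambda - v·u) with v·u = tr K = 1. Hence the eigenvalues of I - K are 1 (multiplicity 3) and 1 - (1) = 0, so det(I - K) = 0. (Direct check: I - K =
[[-7, 2, -1, 2],
 [-16, 5, -2, 4],
 [8, -2, 2, -2],
 [-8, 2, -1, 3]]
has determinant 0.) So 1 is an eigenvalue of K and (I - K) is not invertible. The finite-dimensional Fredholm alternative says: either (I - K) is invertible, or ker(I - K) ≠ {0} and then range(I - K) = ker((I - K)^*)^⊥, with dim ker(I - K) = dim ker((I - K)^*). We are in the second case, so we need both kernels. Kernel of I - K: (I - K) u = u - u (v·u) = u - u = 0, so ker(I - K) = span{u} = span{(1, 2, -1, 1)} (it is exactly 1-dimensional because rank(I - K) = 3). Kernel of the adjoint: K is real, so (I - K)^* = I - K^T = I - v u^T, and (I - v u^T) v = v - v (u·v) = 0; hence ker((I - K)^*) = span{v} = span{(8, -2, 1, -2)}. Therefore (I - K) x = y is solvable iff <y, v> = 0, i.e. iff 8y_1 - 2y_2 + y_3 - 2y_4 = 0. When this holds, K y = u (v·y) = 0, so (I - K) y = y and x = y is a particular solution; the full solution set is the line x = y + c·u = y + c·(1, 2, -1, 1), c ∈ C.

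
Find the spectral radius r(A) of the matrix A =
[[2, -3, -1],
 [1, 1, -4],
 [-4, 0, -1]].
r(A) ≈ 4.0768

The eigenvalues of A are the roots of its characteristic polynomial. With M = A (coefficients from the trace, the sum of principal 2x2 minors, and det A):
  p(λ) = det(λ I - M) = λ^3 - 2λ^2 - 2λ + 57.
No integer candidate from the rational root theorem (±divisors of 57) is a root, so the roots are irrational. The cubic discriminant is Δ = -81747 < 0, so there is one real root and a complex-conjugate pair. p(-4) = -31 and p(-3) = 18 have opposite signs, so a root lies in (-4, -3); Newton's method refines it to λ ≈ -3.4295. Dividing out (λ - (-3.4295)) leaves approximately λ^2 - 5.4295λ + 16.6205. For λ^2 - 5.4295λ + 16.6205 the discriminant is -37.0025. It is negative, so the remaining roots are the complex-conjugate pair λ ≈ 2.7148 ± 3.0415i. Their product equals the constant term, so |λ|^2 ≈ 16.6205 and |λ| ≈ 4.0768.
Thus the eigenvalues (to 4 decimals) are -3.4295 (modulus 3.4295); 2.7148 ± 3.0415i (modulus 4.0768). The spectral radius is the largest modulus: r(A) ≈ 4.0768. (Cross-check: r(A) ≤ ||A||_2 ≈ 4.8342; equality holds whenever A is normal, though it can also hold for some non-normal A.)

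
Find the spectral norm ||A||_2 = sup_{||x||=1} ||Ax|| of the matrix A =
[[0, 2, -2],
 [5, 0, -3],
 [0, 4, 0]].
||A||_2 ≈ 5.9571 (= sqrt(largest eigenvalue of A^T A))

||A||_2 = sigma_max(A) = sqrt(lambda_max(A^T A)). Form the symmetric matrix M = A^T A =
[[25, 0, -15],
 [0, 20, -4],
 [-15, -4, 13]].
Its characteristic polynomial (trace, sum of principal 2x2 minors, determinant of M give the coefficients) is
  p(λ) = det(λ I - M) = λ^3 - 58λ^2 + 844λ - 1600.
No integer candidate from the rational root theorem (±divisors of 1600) is a root, so the roots are irrational. The cubic discriminant is Δ = 83432768 > 0, so there are three distinct real roots. p(2) = -136 and p(3) = 437 have opposite signs, so a root lies in (2, 3); Newton's method refines it to λ ≈ 2.222. p(20) = 80 and p(21) = -193 have opposite signs, so a root lies in (20, 21); Newton's method refines it to λ ≈ 20.2906. p(35) = -235 and p(36) = 272 have opposite signs, so a root lies in (35, 36); Newton's method refines it to λ ≈ 35.4874. Check (Vieta): the three roots sum to 58, matching tr M = 58.
So the eigenvalues of A^T A are ≈ 2.222, 20.2906, 35.4874 (all ≥ 0, as they must be for A^T A). The largest is λ_max ≈ 35.4874, hence ||A||_2 = sqrt(λ_max) ≈ 5.9571.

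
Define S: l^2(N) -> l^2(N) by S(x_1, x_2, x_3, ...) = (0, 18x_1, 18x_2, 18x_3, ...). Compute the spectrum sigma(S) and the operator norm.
sigma(S) = closed disk {z in C : |z| ≤ 18}; ||S|| = 18

Note S = 18·U where U is the unit right shift (U x)_k = x_{k-1} (with x_0 := 0); so ||S|| = 18||U|| and sigma(S) = 18·sigma(U). ||S x||^2 = sum_{k≥1} |18x_k|^2 = 324||x||^2, so ||S|| = 18 and sigma(S) ⊂ {|z| ≤ 18}. For any |lambda| < 18, the equation (S - lambda I) x = 0 forces x_1 = 0, then 18x_k = lambda x_{k+1} ⇒ x = 0, so S has no eigenvalues. But (S - lambda I) is not surjective for |lambda| < 18: solving (S - lambda I) x = e_1 would require x_n proportional to (lambda/18)^(-n), which is not in l^2. So every |lambda| < 18 lies in the residual spectrum. The boundary |lambda| = 18 is in the approximate point spectrum (the spectrum is closed). Hence sigma(S) is the closed disk of radius 18.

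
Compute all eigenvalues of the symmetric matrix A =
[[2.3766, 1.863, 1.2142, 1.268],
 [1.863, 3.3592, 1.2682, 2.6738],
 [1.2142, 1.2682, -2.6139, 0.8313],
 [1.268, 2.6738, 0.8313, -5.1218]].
sigma(A) ≈ {-6, -3, 1, 6}

A is real symmetric, so its spectrum consists of real eigenvalues. Expanding the characteristic polynomial of the displayed matrix gives
  det(λ I - A) = p(λ) = λ^4 + (2)λ^3 + (-39)λ^2 + (-71.9969)λ + (108.0082).
Solving p(λ) = 0 yields eigenvalues ≈ -6, -3, 1, 6. (A is shown rounded to 4 decimals, so these recover the underlying integer eigenvalues to within that precision.)
Verification: the trace of A = -2 equals the sum of eigenvalues -2, and det(A) ≈ 108.0082 matches the eigenvalue product 108.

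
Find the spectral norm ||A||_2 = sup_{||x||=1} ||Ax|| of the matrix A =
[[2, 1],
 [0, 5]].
||A||_2 = sqrt((30 + sqrt(500))/2) ≈ 5.1167 (= sqrt(largest eigenvalue of A^T A))

||A||_2 = sigma_max(A) = sqrt(lambda_max(A^T A)). Form the symmetric matrix M = A^T A =
[[4, 2],
 [2, 26]].
Its characteristic polynomial (trace, determinant of M give the coefficients) is
  p(λ) = det(λ I - M) = λ^2 - 30λ + 100.
For λ^2 - 30λ + 100 the discriminant is 500. It is nonnegative but not a perfect square, so the roots are real and irrational: λ = (30 ± sqrt(500))/2 ≈ 26.1803, 3.8197.
So the eigenvalues of A^T A are ≈ 3.8197, 26.1803 (all ≥ 0, as they must be for A^T A). The largest is λ_max = (30 + sqrt(500))/2 ≈ 26.1803, hence ||A||_2 = sqrt(λ_max) = sqrt((30 + sqrt(500))/2) ≈ 5.1167.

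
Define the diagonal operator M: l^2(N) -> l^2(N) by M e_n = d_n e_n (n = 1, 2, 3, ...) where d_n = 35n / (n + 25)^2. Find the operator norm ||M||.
||M|| = 7/20 (attained at n = 25)

For M diagonal, ||M|| = sup_n |d_n|. Treat f(x) = 35x / (x + 25)^2 for real x > 0. By the quotient rule, f'(x) = 35(25 - x)/(x + 25)^3, which is positive for x < 25 and negative for x > 25. So f has a unique maximum at x = 25, and since 25 is a positive integer, the supremum over n ≥ 1 is attained at n = 25: d_25 = 35·25/(25 + 25)^2 = 35·25/2500 = 7/20. Hence ||M|| = 7/20.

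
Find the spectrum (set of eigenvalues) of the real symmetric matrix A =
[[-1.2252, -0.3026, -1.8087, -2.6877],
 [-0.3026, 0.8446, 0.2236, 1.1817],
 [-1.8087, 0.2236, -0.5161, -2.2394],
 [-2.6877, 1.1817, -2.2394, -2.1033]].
sigma(A) ≈ {-6, 0, 1, 2}

A is real symmetric, so its spectrum consists of real eigenvalues. Expanding the characteristic polynomial of the displayed matrix gives
  det(λ I - A) = p(λ) = λ^4 + (3)λ^3 + (-16)λ^2 + (12)λ + (0).
Solving p(λ) = 0 yields eigenvalues ≈ -6, 0, 1, 2. (A is shown rounded to 4 decimals, so these recover the underlying integer eigenvalues to within that precision.)
Verification: the trace of A = -3 equals the sum of eigenvalues -3, and det(A) ≈ 0.0001 matches the eigenvalue product 0.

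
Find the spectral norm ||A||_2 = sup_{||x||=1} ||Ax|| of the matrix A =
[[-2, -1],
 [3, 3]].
||A||_2 = sqrt((23 + sqrt(493))/2) ≈ 4.7541 (= sqrt(largest eigenvalue of A^T A))

||A||_2 = sigma_max(A) = sqrt(lambda_max(A^T A)). Form the symmetric matrix M = A^T A =
[[13, 11],
 [11, 10]].
Its characteristic polynomial (trace, determinant of M give the coefficients) is
  p(λ) = det(λ I - M) = λ^2 - 23λ + 9.
For λ^2 - 23λ + 9 the discriminant is 493. It is nonnegative but not a perfect square, so the roots are real and irrational: λ = (23 ± sqrt(493))/2 ≈ 22.6018, 0.3982.
So the eigenvalues of A^T A are ≈ 0.3982, 22.6018 (all ≥ 0, as they must be for A^T A). The largest is λ_max = (23 + sqrt(493))/2 ≈ 22.6018, hence ||A||_2 = sqrt(λ_max) = sqrt((23 + sqrt(493))/2) ≈ 4.7541.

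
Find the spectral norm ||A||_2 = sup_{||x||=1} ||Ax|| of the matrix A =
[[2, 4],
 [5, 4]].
||A||_2 = sqrt((61 + sqrt(3145))/2) ≈ 7.6512 (= sqrt(largest eigenvalue of A^T A))

||A||_2 = sigma_max(A) = sqrt(lambda_max(A^T A)). Form the symmetric matrix M = A^T A =
[[29, 28],
 [28, 32]].
Its characteristic polynomial (trace, determinant of M give the coefficients) is
  p(λ) = det(λ I - M) = λ^2 - 61λ + 144.
For λ^2 - 61λ + 144 the discriminant is 3145. It is nonnegative but not a perfect square, so the roots are real and irrational: λ = (61 ± sqrt(3145))/2 ≈ 58.5401, 2.4599.
So the eigenvalues of A^T A are ≈ 2.4599, 58.5401 (all ≥ 0, as they must be for A^T A). The largest is λ_max = (61 + sqrt(3145))/2 ≈ 58.5401, hence ||A||_2 = sqrt(λ_max) = sqrt((61 + sqrt(3145))/2) ≈ 7.6512.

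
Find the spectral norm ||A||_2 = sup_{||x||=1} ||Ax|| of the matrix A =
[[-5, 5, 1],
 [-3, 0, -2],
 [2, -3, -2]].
||A||_2 ≈ 8.2862 (= sqrt(largest eigenvalue of A^T A))

||A||_2 = sigma_max(A) = sqrt(lambda_max(A^T A)). Form the symmetric matrix M = A^T A =
[[38, -31, -3],
 [-31, 34, 11],
 [-3, 11, 9]].
Its characteristic polynomial (trace, sum of principal 2x2 minors, determinant of M give the coefficients) is
  p(λ) = det(λ I - M) = λ^3 - 81λ^2 + 849λ - 121.
No integer candidate from the rational root theorem (±divisors of 121) is a root, so the roots are irrational. The cubic discriminant is Δ = 2173501296 > 0, so there are three distinct real roots. p(0) = -121 and p(1) = 648 have opposite signs, so a root lies in (0, 1); Newton's method refines it to λ ≈ 0.1445. p(12) = 131 and p(13) = -576 have opposite signs, so a root lies in (12, 13); Newton's method refines it to λ ≈ 12.195. p(68) = -2501 and p(69) = 1328 have opposite signs, so a root lies in (68, 69); Newton's method refines it to λ ≈ 68.6605. Check (Vieta): the three roots sum to 81, matching tr M = 81.
So the eigenvalues of A^T A are ≈ 0.1445, 12.195, 68.6605 (all ≥ 0, as they must be for A^T A). The largest is λ_max ≈ 68.6605, hence ||A||_2 = sqrt(λ_max) ≈ 8.2862.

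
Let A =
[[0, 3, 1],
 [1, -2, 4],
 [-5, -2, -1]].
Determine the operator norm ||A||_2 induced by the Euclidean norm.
||A||_2 ≈ 5.7993 (= sqrt(largest eigenvalue of A^T A))

||A||_2 = sigma_max(A) = sqrt(lambda_max(A^T A)). Form the symmetric matrix M = A^T A =
[[26, 8, 9],
 [8, 17, -3],
 [9, -3, 18]].
Its characteristic polynomial (trace, sum of principal 2x2 minors, determinant of M give the coefficients) is
  p(λ) = det(λ I - M) = λ^3 - 61λ^2 + 1062λ - 4761.
No integer candidate from the rational root theorem (±divisors of 4761) is a root, so the roots are irrational. The cubic discriminant is Δ = 22675617 > 0, so there are three distinct real roots. p(6) = -369 and p(7) = 27 have opposite signs, so a root lies in (6, 7); Newton's method refines it to λ ≈ 6.9246. p(20) = 79 and p(21) = -99 have opposite signs, so a root lies in (20, 21); Newton's method refines it to λ ≈ 20.4432. p(33) = -207 and p(34) = 135 have opposite signs, so a root lies in (33, 34); Newton's method refines it to λ ≈ 33.6322. Check (Vieta): the three roots sum to 61, matching tr M = 61.
So the eigenvalues of A^T A are ≈ 6.9246, 20.4432, 33.6322 (all ≥ 0, as they must be for A^T A). The largest is λ_max ≈ 33.6322, hence ||A||_2 = sqrt(λ_max) ≈ 5.7993.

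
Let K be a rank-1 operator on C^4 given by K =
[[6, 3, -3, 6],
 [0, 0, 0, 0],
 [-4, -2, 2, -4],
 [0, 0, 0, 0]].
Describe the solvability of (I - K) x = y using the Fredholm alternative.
(I - K) is invertible (det(I - K) = -7 ≠ 0), so for every y in C^4 the equation (I - K) x = y has a unique solution.

K has rank 1, so it is an outer product K = u v^T: every row of K is a multiple of one row vector. Reading off the entries, u = (-3, 0, 2, 0) and v = (-2, -1, 1, -2) (row i of K equals u_i·v^T). A rank-one matrix u v^T satisfies K u = u (v·u) and kills the (3)-dimensional subspace v^⊥, so its characteristic polynomial is lambda^3 (lambda - v·u) with v·u = tr K = 8. Hence the eigenvalues of I - K are 1 (multiplicity 3) and 1 - (8) = -7, so det(I - K) = -7. (Direct check: I - K =
[[-5, -3, 3, -6],
 [0, 1, 0, 0],
 [4, 2, -1, 4],
 [0, 0, 0, 1]]
has determinant -7.) The finite-dimensional Fredholm alternative says: either (I - K) is invertible, or ker(I - K) ≠ {0} and then range(I - K) = ker((I - K)^*)^⊥, with dim ker(I - K) = dim ker((I - K)^*). Since det(I - K) ≠ 0, 1 is not an eigenvalue of K and ker(I - K) = {0}, so we are in the first case: for every y there is a unique x = (I - K)^(-1) y. Explicitly, by the Sherman–Morrison formula, (I - u v^T)^(-1) = I + u v^T/(1 - v·u), i.e. (I - K)^(-1) = I + K/(-7).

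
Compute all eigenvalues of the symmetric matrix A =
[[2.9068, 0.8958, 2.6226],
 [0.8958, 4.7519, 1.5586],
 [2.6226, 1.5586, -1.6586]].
sigma(A) ≈ {-3, 3, 6}

A is real symmetric, so its spectrum consists of real eigenvalues. Expanding the characteristic polynomial of the displayed matrix gives
  det(λ I - A) = p(λ) = λ^3 + (-6)λ^2 + (-9)λ + (54).
Solving p(λ) = 0 yields eigenvalues ≈ -3, 3, 6. (A is shown rounded to 4 decimals, so these recover the underlying integer eigenvalues to within that precision.)
Verification: the trace of A = 6 equals the sum of eigenvalues 6, and det(A) ≈ -54.0007 matches the eigenvalue product -54.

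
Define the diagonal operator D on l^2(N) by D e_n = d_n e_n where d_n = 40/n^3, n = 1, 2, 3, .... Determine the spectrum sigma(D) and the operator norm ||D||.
sigma(D) = {40/n^3 : n ≥ 1} ∪ {0}; ||D|| = 40

A bounded diagonal operator on l^2 with diagonal entries d_n has spectrum equal to the closure of {d_n : n ≥ 1}: every d_n is an eigenvalue (with eigenvector e_n), so {d_n} ⊂ sigma(D); the spectrum is closed, so its closure is too; and for lambda not in the closure, (D - lambda I) has bounded inverse (the diagonal entries 1/(d_n - lambda) are bounded). For our sequence d_n = 40/n^3, n = 1, 2, 3, ...:
  - {d_n} = {40/n^3 : n ≥ 1}; the only limit point is 0
  - closure = {40/n^3 : n ≥ 1} ∪ {0}
For the norm: a diagonal operator has ||D|| = sup_n |d_n|. Here d_n = 40/n^3 is positive and decreasing, so sup_n |d_n| = d_1 = 40. So ||D|| = 40.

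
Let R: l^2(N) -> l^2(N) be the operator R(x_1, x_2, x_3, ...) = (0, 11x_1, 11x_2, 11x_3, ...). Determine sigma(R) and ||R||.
sigma(R) = closed disk {z in C : |z| ≤ 11}; ||R|| = 11

Note R = 11·U where U is the unit right shift (U x)_k = x_{k-1} (with x_0 := 0); so ||R|| = 11||U|| and sigma(R) = 11·sigma(U). ||R x||^2 = sum_{k≥1} |11x_k|^2 = 121||x||^2, so ||R|| = 11 and sigma(R) ⊂ {|z| ≤ 11}. For any |lambda| < 11, the equation (R - lambda I) x = 0 forces x_1 = 0, then 11x_k = lambda x_{k+1} ⇒ x = 0, so R has no eigenvalues. But (R - lambda I) is not surjective for |lambda| < 11: solving (R - lambda I) x = e_1 would require x_n proportional to (lambda/11)^(-n), which is not in l^2. So every |lambda| < 11 lies in the residual spectrum. The boundary |lambda| = 11 is in the approximate point spectrum (the spectrum is closed). Hence sigma(R) is the closed disk of radius 11.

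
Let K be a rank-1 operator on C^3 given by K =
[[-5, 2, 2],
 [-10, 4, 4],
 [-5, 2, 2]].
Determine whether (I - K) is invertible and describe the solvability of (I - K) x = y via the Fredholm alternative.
(I - K) is singular (det(I - K) = 0, i.e. 1 ∈ sigma(K)). (I - K) x = y is solvable iff y ⊥ ker((I - K)^*) = span{(-5, 2, 2)}, i.e. iff -5y_1 + 2y_2 + 2y_3 = 0. When solvable, the solutions are x = y + c·(1, 2, 1), c arbitrary (ker(I - K) = span{(1, 2, 1)}, dimension 1).

K has rank 1, so it is an outer product K = u v^T: every row of K is a multiple of one row vector. Reading off the entries, u = (1, 2, 1) and v = (-5, 2, 2) (row i of K equals u_i·v^T). A rank-one matrix u v^T satisfies K u = u (v·u) and kills the (2)-dimensional subspace v^⊥, so its characteristic polynomial is lambda^2 (lambda - v·u) with v·u = tr K = 1. Hence the eigenvalues of I - K are 1 (multiplicity 2) and 1 - (1) = 0, so det(I - K) = 0. (Direct check: I - K =
[[6, -2, -2],
 [10, -3, -4],
 [5, -2, -1]]
has determinant 0.) So 1 is an eigenvalue of K and (I - K) is not invertible. The finite-dimensional Fredholm alternative says: either (I - K) is invertible, or ker(I - K) ≠ {0} and then range(I - K) = ker((I - K)^*)^⊥, with dim ker(I - K) = dim ker((I - K)^*). We are in the second case, so we need both kernels. Kernel of I - K: (I - K) u = u - u (v·u) = u - u = 0, so ker(I - K) = span{u} = span{(1, 2, 1)} (it is exactly 1-dimensional because rank(I - K) = 2). Kernel of the adjoint: K is real, so (I - K)^* = I - K^T = I - v u^T, and (I - v u^T) v = v - v (u·v) = 0; hence ker((I - K)^*) = span{v} = span{(-5, 2, 2)}. Therefore (I - K) x = y is solvable iff <y, v> = 0, i.e. iff -5y_1 + 2y_2 + 2y_3 = 0. When this holds, K y = u (v·y) = 0, so (I - K) y = y and x = y is a particular solution; the full solution set is the line x = y + c·u = y + c·(1, 2, 1), c ∈ C.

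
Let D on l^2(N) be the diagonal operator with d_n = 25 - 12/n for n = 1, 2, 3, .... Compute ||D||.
||D|| = 25

For a diagonal operator on l^2 with entries d_n, ||D|| = sup_n |d_n|. Here d_1 = 13, d_2 = 19, ..., and d_n = 25 - 12/n increases monotonically toward 25. All terms lie in [13, 25), so |d_n| = d_n and the supremum is the limit 25, which is not attained by any individual d_n. Hence ||D|| = 25.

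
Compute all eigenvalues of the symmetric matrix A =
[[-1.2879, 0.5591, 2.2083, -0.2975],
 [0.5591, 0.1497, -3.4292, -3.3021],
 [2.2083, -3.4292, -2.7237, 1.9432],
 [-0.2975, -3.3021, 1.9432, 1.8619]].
sigma(A) ≈ {-6, -2, 0, 6}

A is real symmetric, so its spectrum consists of real eigenvalues. Expanding the characteristic polynomial of the displayed matrix gives
  det(λ I - A) = p(λ) = λ^4 + (2)λ^3 + (-36)λ^2 + (-72)λ + (0).
Solving p(λ) = 0 yields eigenvalues ≈ -6, -2, 0, 6. (A is shown rounded to 4 decimals, so these recover the underlying integer eigenvalues to within that precision.)
Verification: the trace of A = -2 equals the sum of eigenvalues -2, and det(A) ≈ 0.0002 matches the eigenvalue product 0.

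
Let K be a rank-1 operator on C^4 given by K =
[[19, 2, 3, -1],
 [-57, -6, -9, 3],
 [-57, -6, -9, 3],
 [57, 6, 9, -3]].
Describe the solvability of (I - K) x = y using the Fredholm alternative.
(I - K) is singular (det(I - K) = 0, i.e. 1 ∈ sigma(K)). (I - K) x = y is solvable iff y ⊥ ker((I - K)^*) = span{(19, 2, 3, -1)}, i.e. iff 19y_1 + 2y_2 + 3y_3 - y_4 = 0. When solvable, the solutions are x = y + c·(1, -3, -3, 3), c arbitrary (ker(I - K) = span{(1, -3, -3, 3)}, dimension 1).

K has rank 1, so it is an outer product K = u v^T: every row of K is a multiple of one row vector. Reading off the entries, u = (1, -3, -3, 3) and v = (19, 2, 3, -1) (row i of K equals u_i·v^T). A rank-one matrix u v^T satisfies K u = u (v·u) and kills the (3)-dimensional subspace v^⊥, so its characteristic polynomial is lambda^3 (lambda - v·u) with v·u = tr K = 1. Hence the eigenvalues of I - K are 1 (multiplicity 3) and 1 - (1) = 0, so det(I - K) = 0. (Direct check: I - K =
[[-18, -2, -3, 1],
 [57, 7, 9, -3],
 [57, 6, 10, -3],
 [-57, -6, -9, 4]]
has determinant 0.) So 1 is an eigenvalue of K and (I - K) is not invertible. The finite-dimensional Fredholm alternative says: either (I - K) is invertible, or ker(I - K) ≠ {0} and then range(I - K) = ker((I - K)^*)^⊥, with dim ker(I - K) = dim ker((I - K)^*). We are in the second case, so we need both kernels. Kernel of I - K: (I - K) u = u - u (v·u) = u - u = 0, so ker(I - K) = span{u} = span{(1, -3, -3, 3)} (it is exactly 1-dimensional because rank(I - K) = 3). Kernel of the adjoint: K is real, so (I - K)^* = I - K^T = I - v u^T, and (I - v u^T) v = v - v (u·v) = 0; hence ker((I - K)^*) = span{v} = span{(19, 2, 3, -1)}. Therefore (I - K) x = y is solvable iff <y, v> = 0, i.e. iff 19y_1 + 2y_2 + 3y_3 - y_4 = 0. When this holds, K y = u (v·y) = 0, so (I - K) y = y and x = y is a particular solution; the full solution set is the line x = y + c·u = y + c·(1, -3, -3, 3), c ∈ C.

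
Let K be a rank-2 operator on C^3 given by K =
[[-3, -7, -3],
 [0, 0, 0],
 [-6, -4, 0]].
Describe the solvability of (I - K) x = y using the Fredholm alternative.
(I - K) is invertible (det(I - K) = -14 ≠ 0), so for every y in C^3 the equation (I - K) x = y has a unique solution.

K has rank 2 and factors as K = U V^T = u1 v1^T + u2 v2^T with u1 = (-2, 0, -2), v1 = (2, 3, 1), u2 = (-1, 0, 2), v2 = (-1, 1, 1) (multiplying out reproduces the displayed K). The nonzero eigenvalues of U V^T coincide with those of the 2 x 2 matrix G = V^T U = [[v1·u1, v1·u2], [v2·u1, v2·u2]] = [[-6, 0], [0, 3]], and by the Sylvester determinant identity det(I_3 - U V^T) = det(I_2 - V^T U) = det([[7, 0], [0, -2]]) = (7)(-2) - (0)(0) = -14. (Direct check: I - K =
[[4, 7, 3],
 [0, 1, 0],
 [6, 4, 1]]
has determinant -14.) The finite-dimensional Fredholm alternative says: either (I - K) is invertible, or ker(I - K) ≠ {0} and then range(I - K) = ker((I - K)^*)^⊥, with dim ker(I - K) = dim ker((I - K)^*). Since det(I - K) ≠ 0, 1 is not an eigenvalue of K and ker(I - K) = {0}, so we are in the first case: for every y there is a unique x = (I - K)^(-1) y. (Explicitly, by the Woodbury identity, (I - U V^T)^(-1) = I + U (I_2 - G)^(-1) V^T.)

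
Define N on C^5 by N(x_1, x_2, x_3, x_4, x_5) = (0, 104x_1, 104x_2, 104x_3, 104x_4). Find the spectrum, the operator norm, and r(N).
sigma(N) = {0}; ||N|| = 104; r(N) = 0. (N is nilpotent with N^5 = 0.)

On C^5, N is a strictly lower-triangular matrix with 104 on the subdiagonal and zeros elsewhere, so its characteristic polynomial is lambda^5 and every eigenvalue is 0: sigma(N) = {0}. For the operator norm, N e_i = 104e_{i+1} for i = 1, ..., 4 and N e_5 = 0, so the singular values of N are 104 (with multiplicity 4) and 0; hence ||N|| = 104. The spectral radius r(N) = max|lambda| = 0. Note ||N|| > r(N) — characteristic of non-normal nilpotent operators. Indeed N^5 = 0.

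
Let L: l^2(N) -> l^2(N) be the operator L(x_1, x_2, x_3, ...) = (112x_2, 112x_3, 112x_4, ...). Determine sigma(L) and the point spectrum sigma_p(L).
sigma(L) = closed disk {z in C : |z| ≤ 112}; sigma_p(L) = open disk {z in C : |z| < 112}

Note L = 112·V where V is the unit left shift (V x)_k = x_{k+1}; so sigma(L) = 112·sigma(V) and ||L|| = 112||V||. ||L x||^2 = 12544sum_{k≥2} |x_k|^2 ≤ 12544||x||^2, with equality on {x : x_1 = 0}, so ||L|| = 112. For any lambda with |lambda| < 112, set r = lambda/112 (|r| < 1); the vector x = (1, r, r^2, ...) is in l^2 and satisfies L x = 112(r, r^2, ...) = lambda x, so lambda is an eigenvalue. On the boundary |lambda| = 112 the geometric series diverges, so no l^2 eigenvector exists, but these lambda lie in the approximate point spectrum. Hence sigma(L) is the closed disk of radius 112 and sigma_p(L) is the open disk.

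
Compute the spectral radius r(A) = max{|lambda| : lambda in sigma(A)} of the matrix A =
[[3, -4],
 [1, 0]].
r(A) = 2

The eigenvalues of A are the roots of its characteristic polynomial. With M = A (coefficients from the trace and determinant):
  p(λ) = det(λ I - M) = λ^2 - 3λ + 4.
For λ^2 - 3λ + 4 the discriminant is -7. It is negative, so the roots are the complex-conjugate pair λ = 3/2 ± (sqrt(7)/2) i ≈ 1.5 ± 1.3229i. For a conjugate pair the product of the roots equals the constant term, so |λ|^2 = 4 and |λ| = sqrt(4) = 2.
Thus the eigenvalues (to 4 decimals) are 1.5 ± 1.3229i (modulus 2). The spectral radius is the largest modulus: r(A) = 2. (Cross-check: r(A) ≤ ||A||_2 ≈ 5.0368; equality holds whenever A is normal, though it can also hold for some non-normal A.)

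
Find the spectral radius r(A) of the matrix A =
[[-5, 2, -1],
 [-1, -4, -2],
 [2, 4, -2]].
r(A) ≈ 4.7129

The eigenvalues of A are the roots of its characteristic polynomial. With M = A (coefficients from the trace, the sum of principal 2x2 minors, and det A):
  p(λ) = det(λ I - M) = λ^3 + 11λ^2 + 50λ + 96.
No integer candidate from the rational root theorem (±divisors of 96) is a root, so the roots are irrational. The cubic discriminant is Δ = -7036 < 0, so there is one real root and a complex-conjugate pair. p(-5) = -4 and p(-4) = 8 have opposite signs, so a root lies in (-5, -4); Newton's method refines it to λ ≈ -4.7129. Dividing out (λ - (-4.7129)) leaves approximately λ^2 + 6.2871λ + 20.3695. For λ^2 + 6.2871λ + 20.3695 the discriminant is -41.9507. It is negative, so the remaining roots are the complex-conjugate pair λ ≈ -3.1435 ± 3.2385i. Their product equals the constant term, so |λ|^2 ≈ 20.3695 and |λ| ≈ 4.5133.
Thus the eigenvalues (to 4 decimals) are -4.7129 (modulus 4.7129); -3.1435 ± 3.2385i (modulus 4.5133). The spectral radius is the largest modulus: r(A) ≈ 4.7129. (Cross-check: r(A) ≤ ||A||_2 ≈ 6.0537; equality holds whenever A is normal, though it can also hold for some non-normal A.)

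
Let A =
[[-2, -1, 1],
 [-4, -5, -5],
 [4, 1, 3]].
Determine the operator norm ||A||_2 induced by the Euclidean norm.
||A||_2 ≈ 9.4011 (= sqrt(largest eigenvalue of A^T A))

||A||_2 = sigma_max(A) = sqrt(lambda_max(A^T A)). Form the symmetric matrix M = A^T A =
[[36, 26, 30],
 [26, 27, 27],
 [30, 27, 35]].
Its characteristic polynomial (trace, sum of principal 2x2 minors, determinant of M give the coefficients) is
  p(λ) = det(λ I - M) = λ^3 - 98λ^2 + 872λ - 1936.
No integer candidate from the rational root theorem (±divisors of 1936) is a root, so the roots are irrational. The cubic discriminant is Δ = 238689792 > 0, so there are three distinct real roots. p(3) = -175 and p(4) = 48 have opposite signs, so a root lies in (3, 4); Newton's method refines it to λ ≈ 3.703. p(5) = 99 and p(6) = -16 have opposite signs, so a root lies in (5, 6); Newton's method refines it to λ ≈ 5.9154. p(88) = -2640 and p(89) = 4383 have opposite signs, so a root lies in (88, 89); Newton's method refines it to λ ≈ 88.3815. Check (Vieta): the three roots sum to 98, matching tr M = 98.
So the eigenvalues of A^T A are ≈ 3.703, 5.9154, 88.3815 (all ≥ 0, as they must be for A^T A). The largest is λ_max ≈ 88.3815, hence ||A||_2 = sqrt(λ_max) ≈ 9.4011.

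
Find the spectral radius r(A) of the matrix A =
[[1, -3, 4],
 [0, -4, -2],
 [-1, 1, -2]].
r(A) ≈ 3.7162

The eigenvalues of A are the roots of its characteristic polynomial. With M = A (coefficients from the trace, the sum of principal 2x2 minors, and det A):
  p(λ) = det(λ I - M) = λ^3 + 5λ^2 + 8λ + 12.
No integer candidate from the rational root theorem (±divisors of 12) is a root, so the roots are irrational. The cubic discriminant is Δ = -1696 < 0, so there is one real root and a complex-conjugate pair. p(-4) = -4 and p(-3) = 6 have opposite signs, so a root lies in (-4, -3); Newton's method refines it to λ ≈ -3.7162. Dividing out (λ - (-3.7162)) leaves approximately λ^2 + 1.2838λ + 3.2291. For λ^2 + 1.2838λ + 3.2291 the discriminant is -11.2683. It is negative, so the remaining roots are the complex-conjugate pair λ ≈ -0.6419 ± 1.6784i. Their product equals the constant term, so |λ|^2 ≈ 3.2291 and |λ| ≈ 1.797.
Thus the eigenvalues (to 4 decimals) are -3.7162 (modulus 3.7162); -0.6419 ± 1.6784i (modulus 1.797). The spectral radius is the largest modulus: r(A) ≈ 3.7162. (Cross-check: r(A) ≤ ||A||_2 ≈ 5.7152; equality holds whenever A is normal, though it can also hold for some non-normal A.)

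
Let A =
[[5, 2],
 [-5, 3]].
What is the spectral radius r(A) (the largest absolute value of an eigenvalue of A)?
r(A) = 5

The eigenvalues of A are the roots of its characteristic polynomial. With M = A (coefficients from the trace and determinant):
  p(λ) = det(λ I - M) = λ^2 - 8λ + 25.
For λ^2 - 8λ + 25 the discriminant is -36. It is negative, so the roots are the complex-conjugate pair λ = 4 ± (sqrt(36)/2) i ≈ 4 ± 3i. For a conjugate pair the product of the roots equals the constant term, so |λ|^2 = 25 and |λ| = sqrt(25) = 5.
Thus the eigenvalues (to 4 decimals) are 4 ± 3i (modulus 5). The spectral radius is the largest modulus: r(A) = 5. (Cross-check: r(A) ≤ ||A||_2 ≈ 7.1178; equality holds whenever A is normal, though it can also hold for some non-normal A.)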